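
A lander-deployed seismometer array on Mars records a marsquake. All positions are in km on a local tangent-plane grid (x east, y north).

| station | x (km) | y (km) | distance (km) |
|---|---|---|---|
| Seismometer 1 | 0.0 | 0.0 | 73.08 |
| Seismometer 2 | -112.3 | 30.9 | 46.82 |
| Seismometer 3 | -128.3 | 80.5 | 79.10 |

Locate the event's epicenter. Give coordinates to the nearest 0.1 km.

(-65.5, 32.4)

Circle about each station: x² + y² = 73.08²; (x + 112.3)² + (y − 30.9)² = 46.82²; (x + 128.3)² + (y − 80.5)² = 79.10².
Subtracting the Seismometer 1 equation from the Seismometer 2 and Seismometer 3 equations removes the quadratic terms:
-224.6 x + 61.8 y = 16714.67
-256.6 x + 161.0 y = 22025.02
Solving the 2×2 system: x ≈ -65.5, y ≈ 32.4 km.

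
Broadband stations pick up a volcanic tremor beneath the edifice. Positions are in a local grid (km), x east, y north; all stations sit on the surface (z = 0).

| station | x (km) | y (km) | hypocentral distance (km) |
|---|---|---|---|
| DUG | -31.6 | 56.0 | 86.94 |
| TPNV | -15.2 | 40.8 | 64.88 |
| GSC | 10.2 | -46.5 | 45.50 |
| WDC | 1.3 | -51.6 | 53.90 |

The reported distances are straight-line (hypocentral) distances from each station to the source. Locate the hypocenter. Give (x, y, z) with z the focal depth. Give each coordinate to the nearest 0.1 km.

Each station gives a sphere (x−x_i)² + (y−y_i)² + z² = d_i² (stations at z=0).
Subtracting the DUG sphere from TPNV and GSC: z² cancels, leaving linear equations in x and y:
32.8 x − 30.4 y = 1110.27
83.6 x − 205.0 y = 3620.04
Solving: x ≈ 28.106, y ≈ -6.197 km (keep extra digits for the depth step; rounded: 28.1, -6.2).
Then from the DUG sphere: z² = 86.94² − (x + 31.6)² − (y − 56.0)² with x = 28.106, y = -6.197, so z ≈ 11.193 ≈ 11.2 km.

x ≈ 28.1 km, y ≈ -6.2 km, depth ≈ 11.2 km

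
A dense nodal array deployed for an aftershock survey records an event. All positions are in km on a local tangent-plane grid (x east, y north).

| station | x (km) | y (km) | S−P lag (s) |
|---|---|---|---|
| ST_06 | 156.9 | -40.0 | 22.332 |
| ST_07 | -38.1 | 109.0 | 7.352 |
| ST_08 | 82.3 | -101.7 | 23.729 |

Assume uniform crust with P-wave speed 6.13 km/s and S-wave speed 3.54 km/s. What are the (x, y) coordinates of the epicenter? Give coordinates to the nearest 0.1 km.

Distance from S−P lag: d = Δt · v_P v_S / (v_P − v_S) = Δt · (6.13·3.54)/(6.13−3.54) ≈ 8.3785·Δt.
So d_ST_06 = 187.11, d_ST_07 = 61.60, d_ST_08 = 198.81 km.
Circle about each station: (x − 156.9)² + (y + 40.0)² = 187.11²; (x + 38.1)² + (y − 109.0)² = 61.60²; (x − 82.3)² + (y + 101.7)² = 198.81².
Subtracting pairs of circle equations eliminates x²+y² and gives linear equations (the radical axes):
-390.0 x + 298.0 y = 18330.59
-149.2 x − 123.4 y = -13616.69
Solving the 2×2 system: x ≈ 19.4, y ≈ 86.9 km.

x ≈ 19.4 km, y ≈ 86.9 km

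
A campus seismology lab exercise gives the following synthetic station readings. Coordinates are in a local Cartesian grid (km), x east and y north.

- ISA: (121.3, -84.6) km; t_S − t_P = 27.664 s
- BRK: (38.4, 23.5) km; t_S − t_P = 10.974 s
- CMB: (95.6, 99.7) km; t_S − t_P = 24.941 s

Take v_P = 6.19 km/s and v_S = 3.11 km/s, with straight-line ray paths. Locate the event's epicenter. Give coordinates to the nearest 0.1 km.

-27.3 km east, 3.8 km north

Distance from S−P lag: d = Δt · v_P v_S / (v_P − v_S) = Δt · (6.19·3.11)/(6.19−3.11) ≈ 6.2503·Δt.
So d_ISA = 172.91, d_BRK = 68.59, d_CMB = 155.89 km.
Circle about each station: (x − 121.3)² + (y + 84.6)² = 172.91²; (x − 38.4)² + (y − 23.5)² = 68.59²; (x − 95.6)² + (y − 99.7)² = 155.89².
Subtracting the ISA equation from the BRK and CMB equations removes the quadratic terms:
-165.8 x + 216.2 y = 5349.24
-51.4 x + 368.6 y = 2804.78
Solving the 2×2 system: x ≈ -27.3, y ≈ 3.8 km.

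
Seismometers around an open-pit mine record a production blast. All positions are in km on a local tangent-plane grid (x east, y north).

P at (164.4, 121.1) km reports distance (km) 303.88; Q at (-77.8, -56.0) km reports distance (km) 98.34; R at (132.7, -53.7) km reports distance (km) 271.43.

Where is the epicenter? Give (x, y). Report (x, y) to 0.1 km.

Circle about each station: (x − 164.4)² + (y − 121.1)² = 303.88²; (x + 77.8)² + (y + 56.0)² = 98.34²; (x − 132.7)² + (y + 53.7)² = 271.43².
Subtracting the P equation from the Q and R equations removes the quadratic terms:
-484.4 x − 354.2 y = 50168.57
-63.4 x − 349.6 y = -2530.78
Solving the 2×2 system: x ≈ -125.5, y ≈ 30.0 km.
Check against P (with the unrounded x, y): √((x − 164.4)²+(y − 121.1)²) = 303.88 ≈ 303.88 km. ✓

x ≈ -125.5 km, y ≈ 30.0 km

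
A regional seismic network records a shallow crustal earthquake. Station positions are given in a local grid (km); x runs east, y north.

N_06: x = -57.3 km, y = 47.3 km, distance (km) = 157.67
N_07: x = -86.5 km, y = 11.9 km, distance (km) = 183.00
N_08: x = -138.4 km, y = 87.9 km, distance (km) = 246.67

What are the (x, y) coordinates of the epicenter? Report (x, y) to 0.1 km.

(96.5, 12.6)

Circle about each station: (x + 57.3)² + (y − 47.3)² = 157.67²; (x + 86.5)² + (y − 11.9)² = 183.00²; (x + 138.4)² + (y − 87.9)² = 246.67².
Subtracting pairs of circle equations eliminates x²+y² and gives linear equations (the radical axes):
-58.4 x − 70.8 y = -6525.89
-162.2 x + 81.2 y = -14625.87
Solving the 2×2 system: x ≈ 96.5, y ≈ 12.6 km.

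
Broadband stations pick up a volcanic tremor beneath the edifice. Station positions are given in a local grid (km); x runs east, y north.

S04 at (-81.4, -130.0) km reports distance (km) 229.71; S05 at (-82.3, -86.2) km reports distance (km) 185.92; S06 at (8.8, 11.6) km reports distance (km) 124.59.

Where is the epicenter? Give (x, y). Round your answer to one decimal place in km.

-79.3 km east, 99.7 km north

Circle about each station: (x + 81.4)² + (y + 130.0)² = 229.71²; (x + 82.3)² + (y + 86.2)² = 185.92²; (x − 8.8)² + (y − 11.6)² = 124.59².
Subtracting pairs of circle equations eliminates x²+y² and gives linear equations (the radical axes):
-1.8 x + 87.6 y = 8878.21
180.4 x + 283.2 y = 13930.06
Solving the 2×2 system: x ≈ -79.3, y ≈ 99.7 km.
Check against S04 (with the unrounded x, y): √((x + 81.4)²+(y + 130.0)²) = 229.73 ≈ 229.71 km. ✓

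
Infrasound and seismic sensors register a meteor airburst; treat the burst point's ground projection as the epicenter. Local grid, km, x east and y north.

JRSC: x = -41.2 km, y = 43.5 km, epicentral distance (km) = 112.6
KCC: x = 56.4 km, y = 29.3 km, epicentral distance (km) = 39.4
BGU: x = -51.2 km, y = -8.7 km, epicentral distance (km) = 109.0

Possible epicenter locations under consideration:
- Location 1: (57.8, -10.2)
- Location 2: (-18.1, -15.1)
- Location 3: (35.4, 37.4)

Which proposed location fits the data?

For each candidate, compare |candidate − station| to the reported distance:
Location 1: residuals JRSC 0.0, KCC 0.1, BGU 0.0 → max 0.1 km
Location 2: residuals JRSC 49.6, KCC 47.3, BGU 75.3 → max 75.3 km
Location 3: residuals JRSC 35.8, KCC 16.9, BGU 10.9 → max 35.8 km
Only Location 1 has all residuals ≈ 0.

Location 1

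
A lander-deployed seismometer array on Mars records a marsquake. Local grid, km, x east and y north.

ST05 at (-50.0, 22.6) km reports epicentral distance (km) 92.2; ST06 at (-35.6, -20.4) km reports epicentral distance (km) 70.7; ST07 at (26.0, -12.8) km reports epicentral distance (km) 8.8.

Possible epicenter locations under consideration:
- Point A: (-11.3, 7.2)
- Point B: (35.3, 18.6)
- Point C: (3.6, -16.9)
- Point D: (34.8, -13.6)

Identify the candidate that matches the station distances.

For each candidate, compare |candidate − station| to the reported distance:
Point A: residuals ST05 50.5, ST06 33.9, ST07 33.5 → max 50.5 km
Point B: residuals ST05 6.8, ST06 10.2, ST07 23.9 → max 23.9 km
Point C: residuals ST05 25.6, ST06 31.3, ST07 14.0 → max 31.3 km
Point D: residuals ST05 0.0, ST06 0.0, ST07 0.0 → max 0.0 km
Only Point D has all residuals ≈ 0.

Point D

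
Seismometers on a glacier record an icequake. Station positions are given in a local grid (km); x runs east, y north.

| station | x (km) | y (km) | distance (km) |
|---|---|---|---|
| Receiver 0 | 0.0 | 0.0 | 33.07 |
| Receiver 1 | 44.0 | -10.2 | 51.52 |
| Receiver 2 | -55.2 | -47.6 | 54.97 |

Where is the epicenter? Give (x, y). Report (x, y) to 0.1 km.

(-2.2, -33.0)

Circle about each station: x² + y² = 33.07²; (x − 44.0)² + (y + 10.2)² = 51.52²; (x + 55.2)² + (y + 47.6)² = 54.97².
Subtracting the Receiver 0 equation from the Receiver 1 and Receiver 2 equations removes the quadratic terms:
88.0 x − 20.4 y = 479.35
-110.4 x − 95.2 y = 3384.72
Solving the 2×2 system: x ≈ -2.2, y ≈ -33.0 km.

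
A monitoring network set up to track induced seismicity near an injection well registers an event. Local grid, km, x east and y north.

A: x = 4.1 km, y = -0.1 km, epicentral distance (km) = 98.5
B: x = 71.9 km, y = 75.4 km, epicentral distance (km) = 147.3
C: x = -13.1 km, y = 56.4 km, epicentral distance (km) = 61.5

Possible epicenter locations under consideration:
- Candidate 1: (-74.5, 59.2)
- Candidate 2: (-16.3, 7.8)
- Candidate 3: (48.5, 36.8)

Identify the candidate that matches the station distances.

For each candidate, compare |candidate − station| to the reported distance:
Candidate 1: residuals A 0.0, B 0.0, C 0.0 → max 0.0 km
Candidate 2: residuals A 76.6, B 36.2, C 12.8 → max 76.6 km
Candidate 3: residuals A 40.8, B 102.2, C 3.1 → max 102.2 km
Only Candidate 1 has all residuals ≈ 0.

Candidate 1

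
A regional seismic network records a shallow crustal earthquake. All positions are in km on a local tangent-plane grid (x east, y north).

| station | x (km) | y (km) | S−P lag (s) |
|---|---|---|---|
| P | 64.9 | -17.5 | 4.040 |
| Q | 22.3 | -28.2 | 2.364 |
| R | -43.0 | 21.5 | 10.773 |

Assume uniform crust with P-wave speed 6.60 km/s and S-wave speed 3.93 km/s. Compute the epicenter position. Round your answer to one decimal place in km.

Distance from S−P lag: d = Δt · v_P v_S / (v_P − v_S) = Δt · (6.60·3.93)/(6.60−3.93) ≈ 9.7146·Δt.
So d_P = 39.25, d_Q = 22.97, d_R = 104.66 km.
Circle about each station: (x − 64.9)² + (y + 17.5)² = 39.25²; (x − 22.3)² + (y + 28.2)² = 22.97²; (x + 43.0)² + (y − 21.5)² = 104.66².
Subtracting pairs of circle equations eliminates x²+y² and gives linear equations (the radical axes):
-85.2 x − 21.4 y = -2212.79
-215.8 x + 78.0 y = -11620.16
Solving the 2×2 system: x ≈ 37.4, y ≈ -45.5 km.
Check against P (with the unrounded x, y): √((x − 64.9)²+(y + 17.5)²) = 39.25 ≈ 39.25 km. ✓

x ≈ 37.4 km, y ≈ -45.5 km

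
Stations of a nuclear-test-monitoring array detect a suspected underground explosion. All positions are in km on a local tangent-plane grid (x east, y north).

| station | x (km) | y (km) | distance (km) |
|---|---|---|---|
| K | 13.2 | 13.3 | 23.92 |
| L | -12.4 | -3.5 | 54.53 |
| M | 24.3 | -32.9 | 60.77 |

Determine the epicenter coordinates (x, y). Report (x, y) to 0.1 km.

Circle about each station: (x − 13.2)² + (y − 13.3)² = 23.92²; (x + 12.4)² + (y + 3.5)² = 54.53²; (x − 24.3)² + (y + 32.9)² = 60.77².
Subtracting the K equation from the L and M equations removes the quadratic terms:
-51.2 x − 33.6 y = -2586.47
22.2 x − 92.4 y = -1799.06
Solving the 2×2 system: x ≈ 32.6, y ≈ 27.3 km.
Check against K (with the unrounded x, y): √((x − 13.2)²+(y − 13.3)²) = 23.93 ≈ 23.92 km. ✓

32.6 km east, 27.3 km north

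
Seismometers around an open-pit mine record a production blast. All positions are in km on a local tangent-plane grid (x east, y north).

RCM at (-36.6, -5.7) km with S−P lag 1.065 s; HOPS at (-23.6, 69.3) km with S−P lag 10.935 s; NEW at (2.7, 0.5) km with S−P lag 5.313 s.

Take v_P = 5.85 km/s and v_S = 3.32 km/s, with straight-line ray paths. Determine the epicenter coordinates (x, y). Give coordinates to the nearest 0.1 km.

(-35.5, -13.8)

Distance from S−P lag: d = Δt · v_P v_S / (v_P − v_S) = Δt · (5.85·3.32)/(5.85−3.32) ≈ 7.6767·Δt.
So d_RCM = 8.18, d_HOPS = 83.94, d_NEW = 40.79 km.
Circle about each station: (x + 36.6)² + (y + 5.7)² = 8.18²; (x + 23.6)² + (y − 69.3)² = 83.94²; (x − 2.7)² + (y − 0.5)² = 40.79².
Subtracting the RCM equation from the HOPS and NEW equations removes the quadratic terms:
26.0 x + 150.0 y = -2991.61
78.6 x + 12.4 y = -2961.42
Solving the 2×2 system: x ≈ -35.5, y ≈ -13.8 km.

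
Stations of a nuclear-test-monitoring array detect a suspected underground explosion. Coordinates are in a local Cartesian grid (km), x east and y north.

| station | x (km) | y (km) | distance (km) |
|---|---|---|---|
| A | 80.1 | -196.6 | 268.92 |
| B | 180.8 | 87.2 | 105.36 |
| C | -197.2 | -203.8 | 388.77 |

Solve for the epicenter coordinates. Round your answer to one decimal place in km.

76.5 km east, 72.3 km north

Circle about each station: (x − 80.1)² + (y + 196.6)² = 268.92²; (x − 180.8)² + (y − 87.2)² = 105.36²; (x + 197.2)² + (y + 203.8)² = 388.77².
Subtracting the A equation from the B and C equations removes the quadratic terms:
201.4 x + 567.6 y = 56442.15
-554.6 x − 14.4 y = -43469.44
Solving the 2×2 system: x ≈ 76.5, y ≈ 72.3 km.
Check against A (with the unrounded x, y): √((x − 80.1)²+(y + 196.6)²) = 268.92 ≈ 268.92 km. ✓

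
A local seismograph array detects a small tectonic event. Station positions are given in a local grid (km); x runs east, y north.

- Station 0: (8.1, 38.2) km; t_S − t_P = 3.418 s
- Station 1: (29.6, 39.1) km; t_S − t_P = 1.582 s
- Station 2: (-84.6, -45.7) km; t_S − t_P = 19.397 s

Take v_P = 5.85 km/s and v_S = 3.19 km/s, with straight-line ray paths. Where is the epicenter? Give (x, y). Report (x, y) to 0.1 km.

Distance from S−P lag: d = Δt · v_P v_S / (v_P − v_S) = Δt · (5.85·3.19)/(5.85−3.19) ≈ 7.0156·Δt.
So d_Station 0 = 23.98, d_Station 1 = 11.10, d_Station 2 = 136.08 km.
Circle about each station: (x − 8.1)² + (y − 38.2)² = 23.98²; (x − 29.6)² + (y − 39.1)² = 11.10²; (x + 84.6)² + (y + 45.7)² = 136.08².
Subtracting the Station 0 equation from the Station 1 and Station 2 equations removes the quadratic terms:
43.0 x + 1.8 y = 1331.95
-185.4 x − 167.8 y = -10221.93
Solving the 2×2 system: x ≈ 29.8, y ≈ 28.0 km.

x ≈ 29.8 km, y ≈ 28.0 km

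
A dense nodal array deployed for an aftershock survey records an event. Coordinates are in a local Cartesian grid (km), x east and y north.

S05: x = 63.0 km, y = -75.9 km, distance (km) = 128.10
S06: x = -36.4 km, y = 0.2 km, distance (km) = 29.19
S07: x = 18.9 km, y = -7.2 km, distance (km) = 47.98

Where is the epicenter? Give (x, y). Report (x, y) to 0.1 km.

Circle about each station: (x − 63.0)² + (y + 75.9)² = 128.10²; (x + 36.4)² + (y − 0.2)² = 29.19²; (x − 18.9)² + (y + 7.2)² = 47.98².
Subtracting pairs of circle equations eliminates x²+y² and gives linear equations (the radical axes):
-198.8 x + 152.2 y = 7152.74
-88.2 x + 137.4 y = 4786.77
Solving the 2×2 system: x ≈ -18.3, y ≈ 23.1 km.
Check against S05 (with the unrounded x, y): √((x − 63.0)²+(y + 75.9)²) = 128.10 ≈ 128.10 km. ✓

-18.3 km east, 23.1 km north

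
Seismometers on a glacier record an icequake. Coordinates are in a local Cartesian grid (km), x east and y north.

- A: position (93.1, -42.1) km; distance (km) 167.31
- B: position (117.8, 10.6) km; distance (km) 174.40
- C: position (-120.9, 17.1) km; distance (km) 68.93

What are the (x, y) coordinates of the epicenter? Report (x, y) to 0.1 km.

x ≈ -54.7 km, y ≈ 36.3 km

Circle about each station: (x − 93.1)² + (y + 42.1)² = 167.31²; (x − 117.8)² + (y − 10.6)² = 174.40²; (x + 120.9)² + (y − 17.1)² = 68.93².
Subtracting the A equation from the B and C equations removes the quadratic terms:
49.4 x + 105.4 y = 1126.46
-428.0 x + 118.4 y = 27710.49
Solving the 2×2 system: x ≈ -54.7, y ≈ 36.3 km.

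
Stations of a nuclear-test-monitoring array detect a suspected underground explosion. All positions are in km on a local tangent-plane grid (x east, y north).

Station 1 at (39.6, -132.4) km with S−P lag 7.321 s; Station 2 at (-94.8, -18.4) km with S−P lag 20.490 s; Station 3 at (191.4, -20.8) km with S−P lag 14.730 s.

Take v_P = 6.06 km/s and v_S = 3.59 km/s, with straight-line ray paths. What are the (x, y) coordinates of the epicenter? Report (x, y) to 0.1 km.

75.3 km east, -78.7 km north

Distance from S−P lag: d = Δt · v_P v_S / (v_P − v_S) = Δt · (6.06·3.59)/(6.06−3.59) ≈ 8.8079·Δt.
So d_Station 1 = 64.48, d_Station 2 = 180.47, d_Station 3 = 129.74 km.
Circle about each station: (x − 39.6)² + (y + 132.4)² = 64.48²; (x + 94.8)² + (y + 18.4)² = 180.47²; (x − 191.4)² + (y + 20.8)² = 129.74².
Subtracting pairs of circle equations eliminates x²+y² and gives linear equations (the radical axes):
-268.8 x + 228.0 y = -38184.07
303.6 x + 223.2 y = 5293.88
Solving the 2×2 system: x ≈ 75.3, y ≈ -78.7 km.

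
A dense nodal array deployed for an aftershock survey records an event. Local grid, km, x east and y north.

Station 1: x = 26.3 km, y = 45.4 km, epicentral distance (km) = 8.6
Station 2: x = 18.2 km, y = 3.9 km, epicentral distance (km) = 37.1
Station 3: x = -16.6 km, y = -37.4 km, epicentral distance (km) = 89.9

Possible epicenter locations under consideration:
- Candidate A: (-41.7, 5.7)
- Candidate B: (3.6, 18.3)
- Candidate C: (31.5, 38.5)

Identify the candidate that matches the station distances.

Candidate C

For each candidate, compare |candidate − station| to the reported distance:
Candidate A: residuals Station 1 70.1, Station 2 22.8, Station 3 40.0 → max 70.1 km
Candidate B: residuals Station 1 26.8, Station 2 16.6, Station 3 30.7 → max 30.7 km
Candidate C: residuals Station 1 0.0, Station 2 0.0, Station 3 0.0 → max 0.0 km
Only Candidate C has all residuals ≈ 0.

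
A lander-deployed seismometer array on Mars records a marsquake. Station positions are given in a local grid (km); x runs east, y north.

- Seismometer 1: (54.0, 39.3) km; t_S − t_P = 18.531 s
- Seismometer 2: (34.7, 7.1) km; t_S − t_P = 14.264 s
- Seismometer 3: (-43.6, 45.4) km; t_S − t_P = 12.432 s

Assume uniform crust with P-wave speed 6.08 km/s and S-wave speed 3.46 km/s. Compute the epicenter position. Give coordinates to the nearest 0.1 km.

Distance from S−P lag: d = Δt · v_P v_S / (v_P − v_S) = Δt · (6.08·3.46)/(6.08−3.46) ≈ 8.0293·Δt.
So d_Seismometer 1 = 148.79, d_Seismometer 2 = 114.53, d_Seismometer 3 = 99.82 km.
Circle about each station: (x − 54.0)² + (y − 39.3)² = 148.79²; (x − 34.7)² + (y − 7.1)² = 114.53²; (x + 43.6)² + (y − 45.4)² = 99.82².
Subtracting the Seismometer 1 equation from the Seismometer 2 and Seismometer 3 equations removes the quadratic terms:
-38.6 x − 64.4 y = 5815.35
-195.2 x + 12.2 y = 11676.06
Solving the 2×2 system: x ≈ -63.1, y ≈ -52.5 km.

(-63.1, -52.5)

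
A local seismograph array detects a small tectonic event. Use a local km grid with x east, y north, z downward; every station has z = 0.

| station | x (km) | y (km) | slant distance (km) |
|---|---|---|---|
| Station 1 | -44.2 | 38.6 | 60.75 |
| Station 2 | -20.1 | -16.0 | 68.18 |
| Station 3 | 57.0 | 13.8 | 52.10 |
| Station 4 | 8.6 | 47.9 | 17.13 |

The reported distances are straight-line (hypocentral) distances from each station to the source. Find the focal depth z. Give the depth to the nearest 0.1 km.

Each station gives a sphere (x−x_i)² + (y−y_i)² + z² = d_i² (stations at z=0).
Subtracting the Station 1 sphere from Station 2 and Station 3: z² cancels, leaving linear equations in x and y:
48.2 x − 109.2 y = -3741.54
202.4 x − 49.6 y = 971.99
Solving: x ≈ 14.800, y ≈ 40.796 km (keep extra digits for the depth step; rounded: 14.8, 40.8).
Then from the Station 1 sphere: z² = 60.75² − (x + 44.2)² − (y − 38.6)² with x = 14.800, y = 40.796, so z ≈ 14.309 ≈ 14.3 km.

depth ≈ 14.3 km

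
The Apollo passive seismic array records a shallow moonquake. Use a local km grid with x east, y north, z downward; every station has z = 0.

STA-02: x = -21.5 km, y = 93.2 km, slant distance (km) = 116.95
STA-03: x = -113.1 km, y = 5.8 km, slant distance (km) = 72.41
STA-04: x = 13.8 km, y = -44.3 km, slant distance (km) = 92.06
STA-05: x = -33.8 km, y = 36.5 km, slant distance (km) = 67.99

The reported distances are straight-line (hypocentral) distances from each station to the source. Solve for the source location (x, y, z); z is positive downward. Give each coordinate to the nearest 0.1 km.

(-58.1, -8.4, 44.9)

Each station gives a sphere (x−x_i)² + (y−y_i)² + z² = d_i² (stations at z=0).
Subtracting the STA-02 sphere from STA-03 and STA-04: z² cancels, leaving linear equations in x and y:
-183.2 x − 174.8 y = 12110.85
70.6 x − 275.0 y = -1793.30
Solving: x ≈ -58.098, y ≈ -8.394 km (keep extra digits for the depth step; rounded: -58.1, -8.4).
Then from the STA-02 sphere: z² = 116.95² − (x + 21.5)² − (y − 93.2)² with x = -58.098, y = -8.394, so z ≈ 44.906 ≈ 44.9 km.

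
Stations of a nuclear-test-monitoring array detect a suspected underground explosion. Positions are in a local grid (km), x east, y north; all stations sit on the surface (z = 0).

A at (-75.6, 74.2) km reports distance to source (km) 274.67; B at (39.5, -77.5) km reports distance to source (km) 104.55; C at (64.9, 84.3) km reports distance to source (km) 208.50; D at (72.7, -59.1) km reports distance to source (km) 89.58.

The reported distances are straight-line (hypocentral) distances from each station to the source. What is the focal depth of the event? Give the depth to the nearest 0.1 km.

Each station gives a sphere (x−x_i)² + (y−y_i)² + z² = d_i² (stations at z=0).
Subtracting the A sphere from B and C: z² cancels, leaving linear equations in x and y:
230.2 x − 303.4 y = 60858.41
281.0 x + 20.2 y = 32068.86
Solving: x ≈ 121.895, y ≈ -108.102 km (keep extra digits for the depth step; rounded: 121.9, -108.1).
Then from the A sphere: z² = 274.67² − (x + 75.6)² − (y − 74.2)² with x = 121.895, y = -108.102, so z ≈ 56.615 ≈ 56.6 km.

depth ≈ 56.6 km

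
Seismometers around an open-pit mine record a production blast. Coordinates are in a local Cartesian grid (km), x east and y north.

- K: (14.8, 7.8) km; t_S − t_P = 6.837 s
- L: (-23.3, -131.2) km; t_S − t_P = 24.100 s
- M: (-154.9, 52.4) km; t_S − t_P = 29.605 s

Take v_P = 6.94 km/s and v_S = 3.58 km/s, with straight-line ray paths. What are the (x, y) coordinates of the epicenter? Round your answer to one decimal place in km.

x ≈ 62.3 km, y ≈ 25.1 km

Distance from S−P lag: d = Δt · v_P v_S / (v_P − v_S) = Δt · (6.94·3.58)/(6.94−3.58) ≈ 7.3944·Δt.
So d_K = 50.56, d_L = 178.21, d_M = 218.91 km.
Circle about each station: (x − 14.8)² + (y − 7.8)² = 50.56²; (x + 23.3)² + (y + 131.2)² = 178.21²; (x + 154.9)² + (y − 52.4)² = 218.91².
Subtracting pairs of circle equations eliminates x²+y² and gives linear equations (the radical axes):
-76.2 x − 278.0 y = -11726.04
-339.4 x + 89.2 y = -18905.38
Solving the 2×2 system: x ≈ 62.3, y ≈ 25.1 km.
Check against K (with the unrounded x, y): √((x − 14.8)²+(y − 7.8)²) = 50.55 ≈ 50.56 km. ✓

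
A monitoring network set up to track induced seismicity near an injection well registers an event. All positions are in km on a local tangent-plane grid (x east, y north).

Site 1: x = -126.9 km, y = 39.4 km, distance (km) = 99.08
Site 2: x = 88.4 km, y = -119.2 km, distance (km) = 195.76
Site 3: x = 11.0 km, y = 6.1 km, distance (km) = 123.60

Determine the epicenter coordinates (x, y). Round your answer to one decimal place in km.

(-96.5, -54.9)

Circle about each station: (x + 126.9)² + (y − 39.4)² = 99.08²; (x − 88.4)² + (y + 119.2)² = 195.76²; (x − 11.0)² + (y − 6.1)² = 123.60².
Subtracting the Site 1 equation from the Site 2 and Site 3 equations removes the quadratic terms:
430.6 x − 317.2 y = -24137.90
275.8 x − 66.6 y = -22957.87
Solving the 2×2 system: x ≈ -96.5, y ≈ -54.9 km.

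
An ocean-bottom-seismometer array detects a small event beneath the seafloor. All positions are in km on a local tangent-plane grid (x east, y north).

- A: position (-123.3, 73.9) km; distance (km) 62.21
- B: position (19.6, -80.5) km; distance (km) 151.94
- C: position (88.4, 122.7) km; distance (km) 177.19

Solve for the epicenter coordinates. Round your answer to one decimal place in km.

Circle about each station: (x + 123.3)² + (y − 73.9)² = 62.21²; (x − 19.6)² + (y + 80.5)² = 151.94²; (x − 88.4)² + (y − 122.7)² = 177.19².
Subtracting the A equation from the B and C equations removes the quadratic terms:
285.8 x − 308.8 y = -33015.37
423.4 x + 97.6 y = -25320.46
Solving the 2×2 system: x ≈ -69.6, y ≈ 42.5 km.

(-69.6, 42.5)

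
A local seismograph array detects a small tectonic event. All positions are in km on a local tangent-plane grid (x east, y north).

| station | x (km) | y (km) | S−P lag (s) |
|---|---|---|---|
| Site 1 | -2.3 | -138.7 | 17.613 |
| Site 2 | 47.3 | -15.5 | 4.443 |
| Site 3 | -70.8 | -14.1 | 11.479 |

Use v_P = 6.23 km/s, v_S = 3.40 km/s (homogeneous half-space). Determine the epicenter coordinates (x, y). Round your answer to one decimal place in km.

(14.9, -8.0)

Distance from S−P lag: d = Δt · v_P v_S / (v_P − v_S) = Δt · (6.23·3.40)/(6.23−3.40) ≈ 7.4848·Δt.
So d_Site 1 = 131.83, d_Site 2 = 33.25, d_Site 3 = 85.92 km.
Circle about each station: (x + 2.3)² + (y + 138.7)² = 131.83²; (x − 47.3)² + (y + 15.5)² = 33.25²; (x + 70.8)² + (y + 14.1)² = 85.92².
Subtracting the Site 1 equation from the Site 2 and Site 3 equations removes the quadratic terms:
99.2 x + 246.4 y = -491.85
-137.0 x + 249.2 y = -4034.63
Solving the 2×2 system: x ≈ 14.9, y ≈ -8.0 km.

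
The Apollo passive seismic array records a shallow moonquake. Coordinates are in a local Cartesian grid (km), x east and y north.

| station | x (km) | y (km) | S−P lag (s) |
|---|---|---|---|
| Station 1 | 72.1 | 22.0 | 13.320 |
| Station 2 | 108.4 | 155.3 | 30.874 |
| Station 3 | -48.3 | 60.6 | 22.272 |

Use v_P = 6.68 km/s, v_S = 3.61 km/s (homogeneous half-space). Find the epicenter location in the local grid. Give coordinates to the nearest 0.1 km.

54.3 km east, -81.1 km north

Distance from S−P lag: d = Δt · v_P v_S / (v_P − v_S) = Δt · (6.68·3.61)/(6.68−3.61) ≈ 7.8550·Δt.
So d_Station 1 = 104.63, d_Station 2 = 242.51, d_Station 3 = 174.95 km.
Circle about each station: (x − 72.1)² + (y − 22.0)² = 104.63²; (x − 108.4)² + (y − 155.3)² = 242.51²; (x + 48.3)² + (y − 60.6)² = 174.95².
Subtracting the Station 1 equation from the Station 2 and Station 3 equations removes the quadratic terms:
72.6 x + 266.6 y = -17677.42
-240.8 x + 77.2 y = -19337.23
Solving the 2×2 system: x ≈ 54.3, y ≈ -81.1 km.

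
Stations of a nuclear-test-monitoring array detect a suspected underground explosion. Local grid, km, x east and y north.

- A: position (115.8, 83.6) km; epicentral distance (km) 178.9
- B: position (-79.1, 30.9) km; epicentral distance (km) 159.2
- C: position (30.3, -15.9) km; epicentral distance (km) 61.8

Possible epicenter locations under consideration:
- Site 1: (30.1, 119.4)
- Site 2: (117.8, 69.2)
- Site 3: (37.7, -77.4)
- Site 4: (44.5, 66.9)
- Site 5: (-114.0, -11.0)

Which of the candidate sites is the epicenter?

For each candidate, compare |candidate − station| to the reported distance:
Site 1: residuals A 86.0, B 18.6, C 73.5 → max 86.0 km
Site 2: residuals A 164.4, B 41.4, C 60.3 → max 164.4 km
Site 3: residuals A 0.0, B 0.1, C 0.1 → max 0.1 km
Site 4: residuals A 105.7, B 30.5, C 22.2 → max 105.7 km
Site 5: residuals A 69.6, B 104.7, C 82.6 → max 104.7 km
Only Site 3 has all residuals ≈ 0.

Site 3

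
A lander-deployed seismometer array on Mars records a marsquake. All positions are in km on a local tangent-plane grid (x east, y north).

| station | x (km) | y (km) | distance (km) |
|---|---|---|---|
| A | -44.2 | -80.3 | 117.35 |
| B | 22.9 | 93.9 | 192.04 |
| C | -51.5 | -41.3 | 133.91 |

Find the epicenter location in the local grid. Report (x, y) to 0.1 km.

72.6 km east, -91.6 km north

Circle about each station: (x + 44.2)² + (y + 80.3)² = 117.35²; (x − 22.9)² + (y − 93.9)² = 192.04²; (x + 51.5)² + (y + 41.3)² = 133.91².
Subtracting the A equation from the B and C equations removes the quadratic terms:
134.2 x + 348.4 y = -22168.45
-14.6 x + 78.0 y = -8204.66
Solving the 2×2 system: x ≈ 72.6, y ≈ -91.6 km.
Check against A (with the unrounded x, y): √((x + 44.2)²+(y + 80.3)²) = 117.35 ≈ 117.35 km. ✓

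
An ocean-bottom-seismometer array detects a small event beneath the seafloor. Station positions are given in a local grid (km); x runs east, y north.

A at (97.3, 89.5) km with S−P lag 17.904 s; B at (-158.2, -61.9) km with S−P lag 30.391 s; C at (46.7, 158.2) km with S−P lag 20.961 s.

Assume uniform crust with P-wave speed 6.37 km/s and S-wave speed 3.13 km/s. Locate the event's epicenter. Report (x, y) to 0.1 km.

Distance from S−P lag: d = Δt · v_P v_S / (v_P − v_S) = Δt · (6.37·3.13)/(6.37−3.13) ≈ 6.1537·Δt.
So d_A = 110.18, d_B = 187.02, d_C = 128.99 km.
Circle about each station: (x − 97.3)² + (y − 89.5)² = 110.18²; (x + 158.2)² + (y + 61.9)² = 187.02²; (x − 46.7)² + (y − 158.2)² = 128.99².
Subtracting pairs of circle equations eliminates x²+y² and gives linear equations (the radical axes):
-511.0 x − 302.8 y = -11455.54
-101.2 x + 137.4 y = 5231.80
Solving the 2×2 system: x ≈ -0.1, y ≈ 38.0 km.

(-0.1, 38.0)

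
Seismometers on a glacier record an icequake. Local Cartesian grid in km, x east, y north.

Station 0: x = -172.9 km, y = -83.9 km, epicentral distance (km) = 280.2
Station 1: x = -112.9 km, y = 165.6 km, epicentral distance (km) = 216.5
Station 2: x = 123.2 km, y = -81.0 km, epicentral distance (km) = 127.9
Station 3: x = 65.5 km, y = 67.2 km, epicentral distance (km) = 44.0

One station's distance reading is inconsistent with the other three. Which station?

Solve using three stations at a time. Using Station 1, Station 2, Station 3 (subtract circle equations pairwise → linear system) gives (x, y) ≈ (52.0, 25.3).
Distances from that point to each station vs reported:
  Station 0: calculated 250.0 vs reported 280.2 → residual 30.2 km
  Station 1: calculated 216.5 vs reported 216.5 → residual 0.0 km
  Station 2: calculated 127.9 vs reported 127.9 → residual 0.0 km
  Station 3: calculated 44.1 vs reported 44.0 → residual 0.1 km
Station 1, Station 2, Station 3 are mutually consistent (residuals ≈ 0); Station 0 is off by 30.2 km.

Station 0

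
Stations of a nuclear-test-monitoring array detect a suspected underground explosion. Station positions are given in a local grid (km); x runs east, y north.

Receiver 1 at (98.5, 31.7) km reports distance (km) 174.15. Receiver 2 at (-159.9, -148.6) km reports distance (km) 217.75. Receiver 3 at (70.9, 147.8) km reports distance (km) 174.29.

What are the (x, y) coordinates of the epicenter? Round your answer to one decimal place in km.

(-74.5, 51.7)

Circle about each station: (x − 98.5)² + (y − 31.7)² = 174.15²; (x + 159.9)² + (y + 148.6)² = 217.75²; (x − 70.9)² + (y − 147.8)² = 174.29².
Subtracting the Receiver 1 equation from the Receiver 2 and Receiver 3 equations removes the quadratic terms:
-516.8 x − 360.6 y = 19855.99
-55.2 x + 232.2 y = 16115.73
Solving the 2×2 system: x ≈ -74.5, y ≈ 51.7 km.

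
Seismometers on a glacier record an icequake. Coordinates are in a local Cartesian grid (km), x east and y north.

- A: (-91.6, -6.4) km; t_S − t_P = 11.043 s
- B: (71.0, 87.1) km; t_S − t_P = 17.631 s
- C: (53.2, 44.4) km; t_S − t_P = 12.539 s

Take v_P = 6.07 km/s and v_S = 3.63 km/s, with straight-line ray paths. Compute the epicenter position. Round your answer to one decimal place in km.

x ≈ -3.7 km, y ≈ -53.5 km

Distance from S−P lag: d = Δt · v_P v_S / (v_P − v_S) = Δt · (6.07·3.63)/(6.07−3.63) ≈ 9.0304·Δt.
So d_A = 99.72, d_B = 159.21, d_C = 113.23 km.
Circle about each station: (x + 91.6)² + (y + 6.4)² = 99.72²; (x − 71.0)² + (y − 87.1)² = 159.21²; (x − 53.2)² + (y − 44.4)² = 113.23².
Subtracting the A equation from the B and C equations removes the quadratic terms:
325.2 x + 187.0 y = -11207.86
289.6 x + 101.6 y = -6506.87
Solving the 2×2 system: x ≈ -3.7, y ≈ -53.5 km.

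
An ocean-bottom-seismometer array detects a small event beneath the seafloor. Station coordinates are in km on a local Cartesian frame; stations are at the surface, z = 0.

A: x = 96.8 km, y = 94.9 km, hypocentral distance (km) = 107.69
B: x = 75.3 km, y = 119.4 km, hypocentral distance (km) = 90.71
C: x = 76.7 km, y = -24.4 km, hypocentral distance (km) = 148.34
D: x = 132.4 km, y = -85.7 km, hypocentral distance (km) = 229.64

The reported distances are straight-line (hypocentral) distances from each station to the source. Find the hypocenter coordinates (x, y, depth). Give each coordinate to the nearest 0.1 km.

x ≈ -6.6 km, y ≈ 94.6 km, depth ≈ 30.1 km

Each station gives a sphere (x−x_i)² + (y−y_i)² + z² = d_i² (stations at z=0).
Subtracting the A sphere from B and C: z² cancels, leaving linear equations in x and y:
-43.0 x + 49.0 y = 4919.03
-40.2 x − 238.6 y = -22305.62
Solving: x ≈ -6.599, y ≈ 94.597 km (keep extra digits for the depth step; rounded: -6.6, 94.6).
Then from the A sphere: z² = 107.69² − (x − 96.8)² − (y − 94.9)² with x = -6.599, y = 94.597, so z ≈ 30.095 ≈ 30.1 km.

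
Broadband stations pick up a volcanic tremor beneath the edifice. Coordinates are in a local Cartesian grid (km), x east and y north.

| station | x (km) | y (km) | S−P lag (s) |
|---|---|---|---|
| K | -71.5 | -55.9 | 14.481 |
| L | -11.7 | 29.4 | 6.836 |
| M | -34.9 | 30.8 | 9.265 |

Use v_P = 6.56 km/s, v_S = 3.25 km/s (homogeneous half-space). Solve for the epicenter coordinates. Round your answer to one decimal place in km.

Distance from S−P lag: d = Δt · v_P v_S / (v_P − v_S) = Δt · (6.56·3.25)/(6.56−3.25) ≈ 6.4411·Δt.
So d_K = 93.27, d_L = 44.03, d_M = 59.68 km.
Circle about each station: (x + 71.5)² + (y + 55.9)² = 93.27²; (x + 11.7)² + (y − 29.4)² = 44.03²; (x + 34.9)² + (y − 30.8)² = 59.68².
Subtracting pairs of circle equations eliminates x²+y² and gives linear equations (the radical axes):
119.6 x + 170.6 y = -475.16
73.2 x + 173.4 y = -932.82
Solving the 2×2 system: x ≈ 9.3, y ≈ -9.3 km.

(9.3, -9.3)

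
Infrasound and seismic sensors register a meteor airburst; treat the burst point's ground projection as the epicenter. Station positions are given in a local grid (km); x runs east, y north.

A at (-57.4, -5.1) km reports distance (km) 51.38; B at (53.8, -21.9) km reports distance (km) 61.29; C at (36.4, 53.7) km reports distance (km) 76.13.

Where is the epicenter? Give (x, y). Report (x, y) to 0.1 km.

Circle about each station: (x + 57.4)² + (y + 5.1)² = 51.38²; (x − 53.8)² + (y + 21.9)² = 61.29²; (x − 36.4)² + (y − 53.7)² = 76.13².
Subtracting the A equation from the B and C equations removes the quadratic terms:
222.4 x − 33.6 y = -1063.28
187.6 x + 117.6 y = -2267.99
Solving the 2×2 system: x ≈ -6.2, y ≈ -9.4 km.

(-6.2, -9.4)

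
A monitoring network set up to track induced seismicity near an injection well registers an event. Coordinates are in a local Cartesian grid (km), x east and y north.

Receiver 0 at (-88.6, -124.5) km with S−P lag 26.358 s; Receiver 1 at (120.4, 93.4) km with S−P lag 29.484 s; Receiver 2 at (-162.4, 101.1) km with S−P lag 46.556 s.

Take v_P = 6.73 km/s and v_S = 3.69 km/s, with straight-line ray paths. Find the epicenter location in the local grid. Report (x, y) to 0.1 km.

Distance from S−P lag: d = Δt · v_P v_S / (v_P − v_S) = Δt · (6.73·3.69)/(6.73−3.69) ≈ 8.1690·Δt.
So d_Receiver 0 = 215.32, d_Receiver 1 = 240.85, d_Receiver 2 = 380.32 km.
Circle about each station: (x + 88.6)² + (y + 124.5)² = 215.32²; (x − 120.4)² + (y − 93.4)² = 240.85²; (x + 162.4)² + (y − 101.1)² = 380.32².
Subtracting pairs of circle equations eliminates x²+y² and gives linear equations (the radical axes):
418.0 x + 435.8 y = -11776.51
-147.6 x + 451.2 y = -85035.84
Solving the 2×2 system: x ≈ 125.5, y ≈ -147.4 km.
Check against Receiver 0 (with the unrounded x, y): √((x + 88.6)²+(y + 124.5)²) = 215.33 ≈ 215.32 km. ✓

125.5 km east, -147.4 km north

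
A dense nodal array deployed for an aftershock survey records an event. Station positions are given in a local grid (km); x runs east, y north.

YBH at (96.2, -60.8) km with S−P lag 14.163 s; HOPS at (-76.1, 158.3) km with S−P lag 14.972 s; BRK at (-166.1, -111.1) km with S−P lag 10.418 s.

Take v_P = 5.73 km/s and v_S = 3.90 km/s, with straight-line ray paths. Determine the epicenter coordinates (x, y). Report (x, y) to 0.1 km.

x ≈ -72.9 km, y ≈ -24.5 km

Distance from S−P lag: d = Δt · v_P v_S / (v_P − v_S) = Δt · (5.73·3.90)/(5.73−3.90) ≈ 12.2115·Δt.
So d_YBH = 172.95, d_HOPS = 182.83, d_BRK = 127.22 km.
Circle about each station: (x − 96.2)² + (y + 60.8)² = 172.95²; (x + 76.1)² + (y − 158.3)² = 182.83²; (x + 166.1)² + (y + 111.1)² = 127.22².
Subtracting the YBH equation from the HOPS and BRK equations removes the quadratic terms:
-344.6 x + 438.2 y = 14383.91
-524.6 x − 100.6 y = 40708.11
Solving the 2×2 system: x ≈ -72.9, y ≈ -24.5 km.
Check against YBH (with the unrounded x, y): √((x − 96.2)²+(y + 60.8)²) = 172.95 ≈ 172.95 km. ✓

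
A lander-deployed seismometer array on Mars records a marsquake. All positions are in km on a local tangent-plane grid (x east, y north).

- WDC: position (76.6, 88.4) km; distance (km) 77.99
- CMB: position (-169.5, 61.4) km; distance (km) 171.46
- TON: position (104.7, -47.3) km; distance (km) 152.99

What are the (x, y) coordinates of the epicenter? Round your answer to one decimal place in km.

Circle about each station: (x − 76.6)² + (y − 88.4)² = 77.99²; (x + 169.5)² + (y − 61.4)² = 171.46²; (x − 104.7)² + (y + 47.3)² = 152.99².
Subtracting the WDC equation from the CMB and TON equations removes the quadratic terms:
-492.2 x − 54.0 y = -4498.00
56.2 x − 271.4 y = -17806.24
Solving the 2×2 system: x ≈ 1.9, y ≈ 66.0 km.

(1.9, 66.0)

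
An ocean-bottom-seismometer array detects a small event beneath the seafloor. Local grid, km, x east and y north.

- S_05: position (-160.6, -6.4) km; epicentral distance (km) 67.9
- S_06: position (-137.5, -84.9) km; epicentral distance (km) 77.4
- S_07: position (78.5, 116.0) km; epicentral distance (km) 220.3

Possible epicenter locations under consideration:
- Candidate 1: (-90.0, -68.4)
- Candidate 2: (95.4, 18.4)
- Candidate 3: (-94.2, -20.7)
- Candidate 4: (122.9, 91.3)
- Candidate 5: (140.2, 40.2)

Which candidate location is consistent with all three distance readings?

For each candidate, compare |candidate − station| to the reported distance:
Candidate 1: residuals S_05 26.1, S_06 27.1, S_07 29.5 → max 29.5 km
Candidate 2: residuals S_05 189.3, S_06 177.4, S_07 121.2 → max 189.3 km
Candidate 3: residuals S_05 0.0, S_06 0.0, S_07 0.0 → max 0.0 km
Candidate 4: residuals S_05 232.0, S_06 237.0, S_07 169.5 → max 237.0 km
Candidate 5: residuals S_05 236.5, S_06 227.2, S_07 122.6 → max 236.5 km
Only Candidate 3 has all residuals ≈ 0.

Candidate 3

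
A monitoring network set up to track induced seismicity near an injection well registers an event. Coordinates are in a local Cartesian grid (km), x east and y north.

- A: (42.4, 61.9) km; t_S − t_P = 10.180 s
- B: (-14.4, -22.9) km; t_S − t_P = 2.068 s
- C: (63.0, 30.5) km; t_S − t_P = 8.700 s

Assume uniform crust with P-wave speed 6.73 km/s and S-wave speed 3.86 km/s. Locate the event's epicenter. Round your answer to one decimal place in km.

x ≈ 4.3 km, y ≈ -22.0 km

Distance from S−P lag: d = Δt · v_P v_S / (v_P − v_S) = Δt · (6.73·3.86)/(6.73−3.86) ≈ 9.0515·Δt.
So d_A = 92.14, d_B = 18.72, d_C = 78.75 km.
Circle about each station: (x − 42.4)² + (y − 61.9)² = 92.14²; (x + 14.4)² + (y + 22.9)² = 18.72²; (x − 63.0)² + (y − 30.5)² = 78.75².
Subtracting the A equation from the B and C equations removes the quadratic terms:
-113.6 x − 169.6 y = 3241.74
41.2 x − 62.8 y = 1558.10
Solving the 2×2 system: x ≈ 4.3, y ≈ -22.0 km.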